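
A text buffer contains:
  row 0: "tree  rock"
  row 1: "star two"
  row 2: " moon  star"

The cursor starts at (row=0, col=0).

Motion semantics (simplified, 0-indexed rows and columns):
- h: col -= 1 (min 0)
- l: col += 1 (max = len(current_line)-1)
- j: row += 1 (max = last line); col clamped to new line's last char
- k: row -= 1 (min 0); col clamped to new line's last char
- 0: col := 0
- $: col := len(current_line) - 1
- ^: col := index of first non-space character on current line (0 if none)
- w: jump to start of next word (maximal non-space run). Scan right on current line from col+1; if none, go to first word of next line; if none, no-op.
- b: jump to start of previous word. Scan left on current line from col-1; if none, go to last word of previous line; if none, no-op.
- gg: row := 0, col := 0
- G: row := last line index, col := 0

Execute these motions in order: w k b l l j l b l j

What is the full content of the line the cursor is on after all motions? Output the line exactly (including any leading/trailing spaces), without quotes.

Answer:  moon  star

Derivation:
After 1 (w): row=0 col=6 char='r'
After 2 (k): row=0 col=6 char='r'
After 3 (b): row=0 col=0 char='t'
After 4 (l): row=0 col=1 char='r'
After 5 (l): row=0 col=2 char='e'
After 6 (j): row=1 col=2 char='a'
After 7 (l): row=1 col=3 char='r'
After 8 (b): row=1 col=0 char='s'
After 9 (l): row=1 col=1 char='t'
After 10 (j): row=2 col=1 char='m'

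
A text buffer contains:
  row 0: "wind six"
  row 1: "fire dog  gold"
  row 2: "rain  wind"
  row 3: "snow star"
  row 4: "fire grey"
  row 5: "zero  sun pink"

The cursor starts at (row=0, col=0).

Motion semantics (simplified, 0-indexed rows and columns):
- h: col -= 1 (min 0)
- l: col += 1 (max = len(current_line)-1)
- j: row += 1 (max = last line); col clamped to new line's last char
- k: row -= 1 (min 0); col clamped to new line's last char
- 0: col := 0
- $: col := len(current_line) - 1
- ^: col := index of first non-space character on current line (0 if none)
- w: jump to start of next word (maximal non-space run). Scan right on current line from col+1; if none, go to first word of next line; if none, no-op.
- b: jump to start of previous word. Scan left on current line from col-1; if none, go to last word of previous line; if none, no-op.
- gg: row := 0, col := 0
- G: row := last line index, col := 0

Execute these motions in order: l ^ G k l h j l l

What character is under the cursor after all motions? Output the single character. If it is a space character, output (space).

After 1 (l): row=0 col=1 char='i'
After 2 (^): row=0 col=0 char='w'
After 3 (G): row=5 col=0 char='z'
After 4 (k): row=4 col=0 char='f'
After 5 (l): row=4 col=1 char='i'
After 6 (h): row=4 col=0 char='f'
After 7 (j): row=5 col=0 char='z'
After 8 (l): row=5 col=1 char='e'
After 9 (l): row=5 col=2 char='r'

Answer: r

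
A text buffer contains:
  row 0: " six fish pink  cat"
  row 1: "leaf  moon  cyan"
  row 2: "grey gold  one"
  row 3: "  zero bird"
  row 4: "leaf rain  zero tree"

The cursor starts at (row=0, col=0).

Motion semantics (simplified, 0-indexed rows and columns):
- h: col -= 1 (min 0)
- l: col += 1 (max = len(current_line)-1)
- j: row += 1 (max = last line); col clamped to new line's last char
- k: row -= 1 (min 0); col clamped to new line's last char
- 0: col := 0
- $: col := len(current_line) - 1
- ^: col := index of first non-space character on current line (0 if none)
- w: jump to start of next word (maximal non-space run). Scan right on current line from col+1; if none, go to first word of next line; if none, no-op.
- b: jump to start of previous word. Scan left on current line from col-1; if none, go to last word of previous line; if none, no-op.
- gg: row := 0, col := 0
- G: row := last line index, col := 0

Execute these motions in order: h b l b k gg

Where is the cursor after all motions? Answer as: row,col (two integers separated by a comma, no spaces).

After 1 (h): row=0 col=0 char='_'
After 2 (b): row=0 col=0 char='_'
After 3 (l): row=0 col=1 char='s'
After 4 (b): row=0 col=1 char='s'
After 5 (k): row=0 col=1 char='s'
After 6 (gg): row=0 col=0 char='_'

Answer: 0,0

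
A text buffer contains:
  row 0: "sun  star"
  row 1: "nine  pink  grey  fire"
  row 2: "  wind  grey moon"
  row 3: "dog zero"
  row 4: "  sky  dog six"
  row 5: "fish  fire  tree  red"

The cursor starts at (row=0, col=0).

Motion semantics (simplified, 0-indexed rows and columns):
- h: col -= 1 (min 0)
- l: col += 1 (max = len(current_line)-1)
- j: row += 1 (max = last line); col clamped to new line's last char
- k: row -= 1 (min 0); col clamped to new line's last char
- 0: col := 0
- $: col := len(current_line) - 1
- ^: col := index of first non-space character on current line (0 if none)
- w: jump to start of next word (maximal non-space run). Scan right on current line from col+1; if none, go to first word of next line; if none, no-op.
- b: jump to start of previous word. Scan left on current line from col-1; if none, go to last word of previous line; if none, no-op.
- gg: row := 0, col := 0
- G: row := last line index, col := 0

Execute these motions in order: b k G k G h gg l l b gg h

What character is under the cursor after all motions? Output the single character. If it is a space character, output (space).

After 1 (b): row=0 col=0 char='s'
After 2 (k): row=0 col=0 char='s'
After 3 (G): row=5 col=0 char='f'
After 4 (k): row=4 col=0 char='_'
After 5 (G): row=5 col=0 char='f'
After 6 (h): row=5 col=0 char='f'
After 7 (gg): row=0 col=0 char='s'
After 8 (l): row=0 col=1 char='u'
After 9 (l): row=0 col=2 char='n'
After 10 (b): row=0 col=0 char='s'
After 11 (gg): row=0 col=0 char='s'
After 12 (h): row=0 col=0 char='s'

Answer: s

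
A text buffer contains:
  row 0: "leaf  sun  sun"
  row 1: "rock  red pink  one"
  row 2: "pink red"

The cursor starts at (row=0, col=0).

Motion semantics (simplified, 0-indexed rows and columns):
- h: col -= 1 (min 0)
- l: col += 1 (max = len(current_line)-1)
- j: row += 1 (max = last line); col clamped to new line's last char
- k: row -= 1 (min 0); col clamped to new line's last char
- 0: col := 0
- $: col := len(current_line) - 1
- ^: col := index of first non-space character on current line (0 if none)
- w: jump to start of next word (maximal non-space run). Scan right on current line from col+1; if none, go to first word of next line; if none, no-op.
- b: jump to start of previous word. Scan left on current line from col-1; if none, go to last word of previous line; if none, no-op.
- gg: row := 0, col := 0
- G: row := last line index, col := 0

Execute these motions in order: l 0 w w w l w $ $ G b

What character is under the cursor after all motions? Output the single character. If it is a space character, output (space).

After 1 (l): row=0 col=1 char='e'
After 2 (0): row=0 col=0 char='l'
After 3 (w): row=0 col=6 char='s'
After 4 (w): row=0 col=11 char='s'
After 5 (w): row=1 col=0 char='r'
After 6 (l): row=1 col=1 char='o'
After 7 (w): row=1 col=6 char='r'
After 8 ($): row=1 col=18 char='e'
After 9 ($): row=1 col=18 char='e'
After 10 (G): row=2 col=0 char='p'
After 11 (b): row=1 col=16 char='o'

Answer: o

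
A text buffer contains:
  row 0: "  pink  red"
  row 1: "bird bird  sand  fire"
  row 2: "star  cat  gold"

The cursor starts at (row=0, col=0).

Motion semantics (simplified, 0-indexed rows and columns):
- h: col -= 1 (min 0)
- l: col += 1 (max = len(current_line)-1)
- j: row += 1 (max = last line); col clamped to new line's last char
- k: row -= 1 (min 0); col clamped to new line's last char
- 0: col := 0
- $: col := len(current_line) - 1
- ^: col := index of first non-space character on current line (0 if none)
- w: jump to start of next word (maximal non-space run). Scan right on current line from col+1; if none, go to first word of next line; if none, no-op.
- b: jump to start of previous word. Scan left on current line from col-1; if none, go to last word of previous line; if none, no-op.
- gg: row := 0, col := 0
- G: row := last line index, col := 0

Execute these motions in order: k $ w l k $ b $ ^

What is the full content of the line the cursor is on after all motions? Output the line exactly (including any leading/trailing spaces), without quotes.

After 1 (k): row=0 col=0 char='_'
After 2 ($): row=0 col=10 char='d'
After 3 (w): row=1 col=0 char='b'
After 4 (l): row=1 col=1 char='i'
After 5 (k): row=0 col=1 char='_'
After 6 ($): row=0 col=10 char='d'
After 7 (b): row=0 col=8 char='r'
After 8 ($): row=0 col=10 char='d'
After 9 (^): row=0 col=2 char='p'

Answer:   pink  red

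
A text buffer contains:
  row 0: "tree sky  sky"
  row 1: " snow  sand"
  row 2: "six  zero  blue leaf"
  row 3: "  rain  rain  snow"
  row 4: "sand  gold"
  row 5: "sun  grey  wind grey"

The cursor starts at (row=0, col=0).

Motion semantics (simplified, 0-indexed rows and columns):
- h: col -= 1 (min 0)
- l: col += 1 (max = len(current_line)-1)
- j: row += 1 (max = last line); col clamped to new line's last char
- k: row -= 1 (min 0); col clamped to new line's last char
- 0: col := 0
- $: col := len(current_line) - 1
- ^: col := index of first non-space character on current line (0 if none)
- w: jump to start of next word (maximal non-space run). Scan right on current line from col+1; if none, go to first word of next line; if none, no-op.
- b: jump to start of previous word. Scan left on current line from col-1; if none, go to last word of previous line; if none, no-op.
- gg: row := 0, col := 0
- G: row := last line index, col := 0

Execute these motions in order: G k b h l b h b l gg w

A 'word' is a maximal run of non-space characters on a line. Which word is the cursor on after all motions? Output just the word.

Answer: sky

Derivation:
After 1 (G): row=5 col=0 char='s'
After 2 (k): row=4 col=0 char='s'
After 3 (b): row=3 col=14 char='s'
After 4 (h): row=3 col=13 char='_'
After 5 (l): row=3 col=14 char='s'
After 6 (b): row=3 col=8 char='r'
After 7 (h): row=3 col=7 char='_'
After 8 (b): row=3 col=2 char='r'
After 9 (l): row=3 col=3 char='a'
After 10 (gg): row=0 col=0 char='t'
After 11 (w): row=0 col=5 char='s'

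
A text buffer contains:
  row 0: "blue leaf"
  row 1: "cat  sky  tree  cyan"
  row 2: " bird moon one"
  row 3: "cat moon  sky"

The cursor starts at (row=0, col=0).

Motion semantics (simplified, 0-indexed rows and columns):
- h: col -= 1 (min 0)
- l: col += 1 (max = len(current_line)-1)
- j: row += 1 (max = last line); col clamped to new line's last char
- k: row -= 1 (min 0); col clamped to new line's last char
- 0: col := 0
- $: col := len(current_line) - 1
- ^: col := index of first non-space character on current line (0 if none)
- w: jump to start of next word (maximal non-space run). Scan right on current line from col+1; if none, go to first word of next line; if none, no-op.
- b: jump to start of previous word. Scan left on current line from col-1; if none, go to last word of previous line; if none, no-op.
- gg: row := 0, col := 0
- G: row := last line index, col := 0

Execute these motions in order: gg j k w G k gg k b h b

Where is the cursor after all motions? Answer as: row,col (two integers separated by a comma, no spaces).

Answer: 0,0

Derivation:
After 1 (gg): row=0 col=0 char='b'
After 2 (j): row=1 col=0 char='c'
After 3 (k): row=0 col=0 char='b'
After 4 (w): row=0 col=5 char='l'
After 5 (G): row=3 col=0 char='c'
After 6 (k): row=2 col=0 char='_'
After 7 (gg): row=0 col=0 char='b'
After 8 (k): row=0 col=0 char='b'
After 9 (b): row=0 col=0 char='b'
After 10 (h): row=0 col=0 char='b'
After 11 (b): row=0 col=0 char='b'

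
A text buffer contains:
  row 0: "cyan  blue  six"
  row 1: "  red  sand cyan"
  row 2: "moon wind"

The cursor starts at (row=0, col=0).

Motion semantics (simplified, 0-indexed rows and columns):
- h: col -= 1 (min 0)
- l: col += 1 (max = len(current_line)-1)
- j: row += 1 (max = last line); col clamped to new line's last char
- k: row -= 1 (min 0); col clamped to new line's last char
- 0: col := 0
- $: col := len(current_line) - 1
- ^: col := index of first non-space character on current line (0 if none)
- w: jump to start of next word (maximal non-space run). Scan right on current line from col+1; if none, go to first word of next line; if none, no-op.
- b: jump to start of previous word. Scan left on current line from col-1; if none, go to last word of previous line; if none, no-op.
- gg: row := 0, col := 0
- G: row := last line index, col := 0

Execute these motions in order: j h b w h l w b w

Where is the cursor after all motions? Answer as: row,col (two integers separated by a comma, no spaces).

Answer: 1,7

Derivation:
After 1 (j): row=1 col=0 char='_'
After 2 (h): row=1 col=0 char='_'
After 3 (b): row=0 col=12 char='s'
After 4 (w): row=1 col=2 char='r'
After 5 (h): row=1 col=1 char='_'
After 6 (l): row=1 col=2 char='r'
After 7 (w): row=1 col=7 char='s'
After 8 (b): row=1 col=2 char='r'
After 9 (w): row=1 col=7 char='s'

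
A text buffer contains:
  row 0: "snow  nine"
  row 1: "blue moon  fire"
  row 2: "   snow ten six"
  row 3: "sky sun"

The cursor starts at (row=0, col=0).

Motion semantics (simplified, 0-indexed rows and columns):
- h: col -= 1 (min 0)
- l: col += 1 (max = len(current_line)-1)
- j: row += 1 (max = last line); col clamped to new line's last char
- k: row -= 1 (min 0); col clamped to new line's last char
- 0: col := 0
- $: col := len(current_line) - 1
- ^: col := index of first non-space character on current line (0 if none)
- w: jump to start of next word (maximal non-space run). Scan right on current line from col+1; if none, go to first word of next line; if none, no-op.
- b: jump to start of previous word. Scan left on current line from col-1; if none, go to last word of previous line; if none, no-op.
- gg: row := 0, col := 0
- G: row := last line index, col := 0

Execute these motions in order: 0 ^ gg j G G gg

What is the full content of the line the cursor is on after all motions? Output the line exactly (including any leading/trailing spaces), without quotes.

After 1 (0): row=0 col=0 char='s'
After 2 (^): row=0 col=0 char='s'
After 3 (gg): row=0 col=0 char='s'
After 4 (j): row=1 col=0 char='b'
After 5 (G): row=3 col=0 char='s'
After 6 (G): row=3 col=0 char='s'
After 7 (gg): row=0 col=0 char='s'

Answer: snow  nine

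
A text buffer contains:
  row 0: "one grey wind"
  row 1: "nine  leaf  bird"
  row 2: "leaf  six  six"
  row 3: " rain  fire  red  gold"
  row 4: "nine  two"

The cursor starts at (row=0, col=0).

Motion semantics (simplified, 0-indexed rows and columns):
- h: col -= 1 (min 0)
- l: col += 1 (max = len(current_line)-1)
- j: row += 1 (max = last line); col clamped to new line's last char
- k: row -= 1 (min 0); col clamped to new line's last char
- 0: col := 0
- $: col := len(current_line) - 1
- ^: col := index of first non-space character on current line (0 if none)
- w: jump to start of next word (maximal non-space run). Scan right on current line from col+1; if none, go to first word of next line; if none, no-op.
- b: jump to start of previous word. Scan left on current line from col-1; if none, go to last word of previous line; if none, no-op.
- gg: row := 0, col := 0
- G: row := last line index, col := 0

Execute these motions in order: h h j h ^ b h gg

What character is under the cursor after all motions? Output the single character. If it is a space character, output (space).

Answer: o

Derivation:
After 1 (h): row=0 col=0 char='o'
After 2 (h): row=0 col=0 char='o'
After 3 (j): row=1 col=0 char='n'
After 4 (h): row=1 col=0 char='n'
After 5 (^): row=1 col=0 char='n'
After 6 (b): row=0 col=9 char='w'
After 7 (h): row=0 col=8 char='_'
After 8 (gg): row=0 col=0 char='o'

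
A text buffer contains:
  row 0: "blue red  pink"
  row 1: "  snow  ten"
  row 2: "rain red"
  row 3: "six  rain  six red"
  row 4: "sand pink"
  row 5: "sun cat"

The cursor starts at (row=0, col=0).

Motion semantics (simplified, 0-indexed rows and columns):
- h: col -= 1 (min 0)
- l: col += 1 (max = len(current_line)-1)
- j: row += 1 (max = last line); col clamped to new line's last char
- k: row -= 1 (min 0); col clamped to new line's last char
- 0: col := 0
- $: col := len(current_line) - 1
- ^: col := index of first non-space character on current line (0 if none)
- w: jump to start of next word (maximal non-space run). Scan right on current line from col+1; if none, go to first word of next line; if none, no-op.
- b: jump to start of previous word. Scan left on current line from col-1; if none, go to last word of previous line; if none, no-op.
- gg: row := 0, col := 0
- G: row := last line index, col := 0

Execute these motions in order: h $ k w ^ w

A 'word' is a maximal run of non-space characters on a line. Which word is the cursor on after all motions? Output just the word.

After 1 (h): row=0 col=0 char='b'
After 2 ($): row=0 col=13 char='k'
After 3 (k): row=0 col=13 char='k'
After 4 (w): row=1 col=2 char='s'
After 5 (^): row=1 col=2 char='s'
After 6 (w): row=1 col=8 char='t'

Answer: ten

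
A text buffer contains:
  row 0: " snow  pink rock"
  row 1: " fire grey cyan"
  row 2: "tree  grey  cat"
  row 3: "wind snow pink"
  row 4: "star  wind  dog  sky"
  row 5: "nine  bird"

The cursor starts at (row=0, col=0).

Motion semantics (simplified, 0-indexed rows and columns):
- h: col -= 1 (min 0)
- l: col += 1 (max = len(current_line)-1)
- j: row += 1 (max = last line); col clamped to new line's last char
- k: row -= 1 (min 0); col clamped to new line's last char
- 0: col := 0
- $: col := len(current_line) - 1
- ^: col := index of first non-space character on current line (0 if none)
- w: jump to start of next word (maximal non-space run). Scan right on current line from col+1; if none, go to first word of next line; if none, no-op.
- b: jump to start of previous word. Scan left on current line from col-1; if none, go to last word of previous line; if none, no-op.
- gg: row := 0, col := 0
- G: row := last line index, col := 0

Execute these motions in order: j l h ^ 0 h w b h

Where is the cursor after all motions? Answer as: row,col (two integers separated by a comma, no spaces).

After 1 (j): row=1 col=0 char='_'
After 2 (l): row=1 col=1 char='f'
After 3 (h): row=1 col=0 char='_'
After 4 (^): row=1 col=1 char='f'
After 5 (0): row=1 col=0 char='_'
After 6 (h): row=1 col=0 char='_'
After 7 (w): row=1 col=1 char='f'
After 8 (b): row=0 col=12 char='r'
After 9 (h): row=0 col=11 char='_'

Answer: 0,11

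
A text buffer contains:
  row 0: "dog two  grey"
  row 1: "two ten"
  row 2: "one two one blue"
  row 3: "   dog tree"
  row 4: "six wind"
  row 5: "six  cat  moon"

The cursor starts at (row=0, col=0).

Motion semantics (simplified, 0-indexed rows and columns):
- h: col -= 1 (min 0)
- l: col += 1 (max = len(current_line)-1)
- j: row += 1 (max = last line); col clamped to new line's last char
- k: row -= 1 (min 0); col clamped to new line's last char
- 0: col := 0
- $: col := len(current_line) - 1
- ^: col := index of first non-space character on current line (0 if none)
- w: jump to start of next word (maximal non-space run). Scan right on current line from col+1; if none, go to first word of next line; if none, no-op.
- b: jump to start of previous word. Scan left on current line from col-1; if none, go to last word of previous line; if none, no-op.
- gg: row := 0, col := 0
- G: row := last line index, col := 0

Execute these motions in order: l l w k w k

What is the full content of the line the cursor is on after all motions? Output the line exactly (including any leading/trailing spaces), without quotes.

After 1 (l): row=0 col=1 char='o'
After 2 (l): row=0 col=2 char='g'
After 3 (w): row=0 col=4 char='t'
After 4 (k): row=0 col=4 char='t'
After 5 (w): row=0 col=9 char='g'
After 6 (k): row=0 col=9 char='g'

Answer: dog two  grey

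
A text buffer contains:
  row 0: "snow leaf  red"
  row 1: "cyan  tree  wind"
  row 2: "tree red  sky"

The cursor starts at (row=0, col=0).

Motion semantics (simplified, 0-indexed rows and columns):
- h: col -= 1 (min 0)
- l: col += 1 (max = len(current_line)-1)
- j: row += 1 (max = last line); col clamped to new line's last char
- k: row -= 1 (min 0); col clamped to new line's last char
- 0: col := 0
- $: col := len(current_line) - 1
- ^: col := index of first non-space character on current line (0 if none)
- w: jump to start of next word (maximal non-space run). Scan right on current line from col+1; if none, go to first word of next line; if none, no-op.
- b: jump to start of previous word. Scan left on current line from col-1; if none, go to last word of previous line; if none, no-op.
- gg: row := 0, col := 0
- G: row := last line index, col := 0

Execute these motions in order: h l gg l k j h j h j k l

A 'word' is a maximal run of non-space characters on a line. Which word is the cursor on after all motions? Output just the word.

Answer: cyan

Derivation:
After 1 (h): row=0 col=0 char='s'
After 2 (l): row=0 col=1 char='n'
After 3 (gg): row=0 col=0 char='s'
After 4 (l): row=0 col=1 char='n'
After 5 (k): row=0 col=1 char='n'
After 6 (j): row=1 col=1 char='y'
After 7 (h): row=1 col=0 char='c'
After 8 (j): row=2 col=0 char='t'
After 9 (h): row=2 col=0 char='t'
After 10 (j): row=2 col=0 char='t'
After 11 (k): row=1 col=0 char='c'
After 12 (l): row=1 col=1 char='y'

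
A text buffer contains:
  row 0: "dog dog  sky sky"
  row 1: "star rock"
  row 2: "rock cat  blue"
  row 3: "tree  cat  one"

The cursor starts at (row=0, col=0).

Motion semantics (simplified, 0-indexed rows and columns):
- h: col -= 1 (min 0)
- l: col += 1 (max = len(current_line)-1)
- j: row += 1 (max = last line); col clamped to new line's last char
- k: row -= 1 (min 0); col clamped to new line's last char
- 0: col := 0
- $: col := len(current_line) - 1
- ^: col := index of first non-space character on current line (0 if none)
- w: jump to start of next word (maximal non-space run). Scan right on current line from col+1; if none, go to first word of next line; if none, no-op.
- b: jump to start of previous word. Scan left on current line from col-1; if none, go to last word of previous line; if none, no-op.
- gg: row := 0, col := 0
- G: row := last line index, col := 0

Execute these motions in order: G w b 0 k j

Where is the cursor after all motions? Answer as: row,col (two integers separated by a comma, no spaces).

Answer: 3,0

Derivation:
After 1 (G): row=3 col=0 char='t'
After 2 (w): row=3 col=6 char='c'
After 3 (b): row=3 col=0 char='t'
After 4 (0): row=3 col=0 char='t'
After 5 (k): row=2 col=0 char='r'
After 6 (j): row=3 col=0 char='t'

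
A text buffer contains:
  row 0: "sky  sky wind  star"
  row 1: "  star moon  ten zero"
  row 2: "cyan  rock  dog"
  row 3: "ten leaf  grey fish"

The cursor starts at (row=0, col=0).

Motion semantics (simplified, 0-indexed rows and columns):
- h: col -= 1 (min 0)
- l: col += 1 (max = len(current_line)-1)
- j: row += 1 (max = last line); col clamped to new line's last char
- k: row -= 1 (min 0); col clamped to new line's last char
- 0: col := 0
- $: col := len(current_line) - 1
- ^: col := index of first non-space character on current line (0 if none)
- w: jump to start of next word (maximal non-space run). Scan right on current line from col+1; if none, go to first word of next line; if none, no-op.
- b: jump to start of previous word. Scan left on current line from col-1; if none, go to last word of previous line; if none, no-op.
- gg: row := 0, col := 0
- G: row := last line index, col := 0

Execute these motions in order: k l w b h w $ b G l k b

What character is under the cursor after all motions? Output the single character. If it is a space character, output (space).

After 1 (k): row=0 col=0 char='s'
After 2 (l): row=0 col=1 char='k'
After 3 (w): row=0 col=5 char='s'
After 4 (b): row=0 col=0 char='s'
After 5 (h): row=0 col=0 char='s'
After 6 (w): row=0 col=5 char='s'
After 7 ($): row=0 col=18 char='r'
After 8 (b): row=0 col=15 char='s'
After 9 (G): row=3 col=0 char='t'
After 10 (l): row=3 col=1 char='e'
After 11 (k): row=2 col=1 char='y'
After 12 (b): row=2 col=0 char='c'

Answer: c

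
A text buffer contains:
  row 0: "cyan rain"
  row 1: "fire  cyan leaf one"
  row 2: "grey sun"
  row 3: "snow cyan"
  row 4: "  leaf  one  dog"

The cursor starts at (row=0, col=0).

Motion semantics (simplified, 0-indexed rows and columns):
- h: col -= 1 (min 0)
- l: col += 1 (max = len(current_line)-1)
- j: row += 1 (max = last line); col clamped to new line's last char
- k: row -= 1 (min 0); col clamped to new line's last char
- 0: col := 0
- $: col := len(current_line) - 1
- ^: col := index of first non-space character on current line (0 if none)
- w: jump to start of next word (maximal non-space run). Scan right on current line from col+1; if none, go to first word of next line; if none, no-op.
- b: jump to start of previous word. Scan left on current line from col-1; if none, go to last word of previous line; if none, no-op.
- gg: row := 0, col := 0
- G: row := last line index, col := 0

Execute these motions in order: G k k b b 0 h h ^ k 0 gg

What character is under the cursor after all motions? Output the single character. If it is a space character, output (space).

After 1 (G): row=4 col=0 char='_'
After 2 (k): row=3 col=0 char='s'
After 3 (k): row=2 col=0 char='g'
After 4 (b): row=1 col=16 char='o'
After 5 (b): row=1 col=11 char='l'
After 6 (0): row=1 col=0 char='f'
After 7 (h): row=1 col=0 char='f'
After 8 (h): row=1 col=0 char='f'
After 9 (^): row=1 col=0 char='f'
After 10 (k): row=0 col=0 char='c'
After 11 (0): row=0 col=0 char='c'
After 12 (gg): row=0 col=0 char='c'

Answer: c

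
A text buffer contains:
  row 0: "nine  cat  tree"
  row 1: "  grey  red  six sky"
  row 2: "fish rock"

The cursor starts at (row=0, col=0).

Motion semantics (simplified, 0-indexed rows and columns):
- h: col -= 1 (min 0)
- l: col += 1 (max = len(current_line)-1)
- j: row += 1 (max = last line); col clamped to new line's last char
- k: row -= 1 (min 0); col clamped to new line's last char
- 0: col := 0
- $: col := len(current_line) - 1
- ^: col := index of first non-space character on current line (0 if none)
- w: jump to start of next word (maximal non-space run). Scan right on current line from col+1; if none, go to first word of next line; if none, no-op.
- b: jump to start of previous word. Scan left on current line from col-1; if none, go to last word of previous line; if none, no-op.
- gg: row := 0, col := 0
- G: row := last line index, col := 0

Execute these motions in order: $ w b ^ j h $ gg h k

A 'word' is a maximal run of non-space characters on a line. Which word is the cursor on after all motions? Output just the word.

After 1 ($): row=0 col=14 char='e'
After 2 (w): row=1 col=2 char='g'
After 3 (b): row=0 col=11 char='t'
After 4 (^): row=0 col=0 char='n'
After 5 (j): row=1 col=0 char='_'
After 6 (h): row=1 col=0 char='_'
After 7 ($): row=1 col=19 char='y'
After 8 (gg): row=0 col=0 char='n'
After 9 (h): row=0 col=0 char='n'
After 10 (k): row=0 col=0 char='n'

Answer: nine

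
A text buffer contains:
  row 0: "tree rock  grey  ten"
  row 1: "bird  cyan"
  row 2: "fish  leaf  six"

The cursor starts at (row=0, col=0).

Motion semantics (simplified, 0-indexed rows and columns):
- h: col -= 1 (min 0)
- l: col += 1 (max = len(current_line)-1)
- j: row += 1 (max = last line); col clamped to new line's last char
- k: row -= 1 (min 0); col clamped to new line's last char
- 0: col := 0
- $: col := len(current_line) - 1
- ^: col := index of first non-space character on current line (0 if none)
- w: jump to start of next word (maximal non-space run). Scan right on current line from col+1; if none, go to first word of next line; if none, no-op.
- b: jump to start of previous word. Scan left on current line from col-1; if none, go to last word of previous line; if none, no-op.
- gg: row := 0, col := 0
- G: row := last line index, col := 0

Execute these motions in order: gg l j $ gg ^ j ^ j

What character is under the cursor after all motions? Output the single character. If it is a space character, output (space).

Answer: f

Derivation:
After 1 (gg): row=0 col=0 char='t'
After 2 (l): row=0 col=1 char='r'
After 3 (j): row=1 col=1 char='i'
After 4 ($): row=1 col=9 char='n'
After 5 (gg): row=0 col=0 char='t'
After 6 (^): row=0 col=0 char='t'
After 7 (j): row=1 col=0 char='b'
After 8 (^): row=1 col=0 char='b'
After 9 (j): row=2 col=0 char='f'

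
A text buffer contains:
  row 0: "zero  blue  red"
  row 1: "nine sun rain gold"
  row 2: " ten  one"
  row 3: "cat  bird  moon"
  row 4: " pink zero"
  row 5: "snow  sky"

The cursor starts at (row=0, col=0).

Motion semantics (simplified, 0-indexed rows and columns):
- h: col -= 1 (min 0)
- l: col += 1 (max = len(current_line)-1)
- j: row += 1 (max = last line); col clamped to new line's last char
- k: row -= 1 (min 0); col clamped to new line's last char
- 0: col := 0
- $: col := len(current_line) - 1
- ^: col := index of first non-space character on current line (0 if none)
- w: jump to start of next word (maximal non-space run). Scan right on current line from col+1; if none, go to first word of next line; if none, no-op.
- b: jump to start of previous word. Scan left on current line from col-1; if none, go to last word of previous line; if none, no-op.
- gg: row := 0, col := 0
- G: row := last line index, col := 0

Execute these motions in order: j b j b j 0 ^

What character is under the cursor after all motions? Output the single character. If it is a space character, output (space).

Answer: t

Derivation:
After 1 (j): row=1 col=0 char='n'
After 2 (b): row=0 col=12 char='r'
After 3 (j): row=1 col=12 char='n'
After 4 (b): row=1 col=9 char='r'
After 5 (j): row=2 col=8 char='e'
After 6 (0): row=2 col=0 char='_'
After 7 (^): row=2 col=1 char='t'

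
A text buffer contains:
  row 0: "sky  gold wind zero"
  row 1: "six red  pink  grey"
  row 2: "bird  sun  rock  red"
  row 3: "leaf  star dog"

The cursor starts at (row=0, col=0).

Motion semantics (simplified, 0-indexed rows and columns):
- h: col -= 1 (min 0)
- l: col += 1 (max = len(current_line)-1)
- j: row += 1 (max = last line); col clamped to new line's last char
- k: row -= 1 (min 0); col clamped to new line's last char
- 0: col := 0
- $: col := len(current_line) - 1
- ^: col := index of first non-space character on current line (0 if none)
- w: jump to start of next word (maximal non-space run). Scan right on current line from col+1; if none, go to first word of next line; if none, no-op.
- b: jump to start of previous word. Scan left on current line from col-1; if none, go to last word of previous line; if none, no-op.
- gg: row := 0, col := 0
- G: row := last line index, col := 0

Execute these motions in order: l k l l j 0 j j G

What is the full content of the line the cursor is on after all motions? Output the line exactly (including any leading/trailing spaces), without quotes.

After 1 (l): row=0 col=1 char='k'
After 2 (k): row=0 col=1 char='k'
After 3 (l): row=0 col=2 char='y'
After 4 (l): row=0 col=3 char='_'
After 5 (j): row=1 col=3 char='_'
After 6 (0): row=1 col=0 char='s'
After 7 (j): row=2 col=0 char='b'
After 8 (j): row=3 col=0 char='l'
After 9 (G): row=3 col=0 char='l'

Answer: leaf  star dog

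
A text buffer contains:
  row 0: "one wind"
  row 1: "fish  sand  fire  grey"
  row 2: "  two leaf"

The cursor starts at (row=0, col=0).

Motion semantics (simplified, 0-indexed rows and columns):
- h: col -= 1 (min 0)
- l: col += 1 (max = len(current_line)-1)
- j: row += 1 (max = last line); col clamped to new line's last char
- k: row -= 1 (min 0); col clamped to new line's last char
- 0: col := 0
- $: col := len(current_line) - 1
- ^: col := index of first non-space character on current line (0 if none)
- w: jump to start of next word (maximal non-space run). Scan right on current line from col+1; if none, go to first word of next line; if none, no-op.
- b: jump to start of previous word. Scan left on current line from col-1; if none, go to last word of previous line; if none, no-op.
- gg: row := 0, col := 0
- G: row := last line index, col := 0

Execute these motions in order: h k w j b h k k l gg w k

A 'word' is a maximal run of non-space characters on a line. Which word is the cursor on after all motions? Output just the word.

After 1 (h): row=0 col=0 char='o'
After 2 (k): row=0 col=0 char='o'
After 3 (w): row=0 col=4 char='w'
After 4 (j): row=1 col=4 char='_'
After 5 (b): row=1 col=0 char='f'
After 6 (h): row=1 col=0 char='f'
After 7 (k): row=0 col=0 char='o'
After 8 (k): row=0 col=0 char='o'
After 9 (l): row=0 col=1 char='n'
After 10 (gg): row=0 col=0 char='o'
After 11 (w): row=0 col=4 char='w'
After 12 (k): row=0 col=4 char='w'

Answer: wind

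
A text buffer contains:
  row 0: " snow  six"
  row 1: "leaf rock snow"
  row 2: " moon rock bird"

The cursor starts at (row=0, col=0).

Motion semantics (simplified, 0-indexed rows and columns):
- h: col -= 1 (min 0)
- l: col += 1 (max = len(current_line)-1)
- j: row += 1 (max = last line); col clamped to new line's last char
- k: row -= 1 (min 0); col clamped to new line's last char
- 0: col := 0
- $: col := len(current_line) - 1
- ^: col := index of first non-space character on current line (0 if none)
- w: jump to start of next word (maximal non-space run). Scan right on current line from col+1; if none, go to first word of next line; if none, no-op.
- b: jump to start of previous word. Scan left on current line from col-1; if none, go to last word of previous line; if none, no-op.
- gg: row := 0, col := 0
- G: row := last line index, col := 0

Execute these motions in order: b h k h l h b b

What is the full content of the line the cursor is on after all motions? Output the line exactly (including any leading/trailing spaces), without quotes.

After 1 (b): row=0 col=0 char='_'
After 2 (h): row=0 col=0 char='_'
After 3 (k): row=0 col=0 char='_'
After 4 (h): row=0 col=0 char='_'
After 5 (l): row=0 col=1 char='s'
After 6 (h): row=0 col=0 char='_'
After 7 (b): row=0 col=0 char='_'
After 8 (b): row=0 col=0 char='_'

Answer:  snow  six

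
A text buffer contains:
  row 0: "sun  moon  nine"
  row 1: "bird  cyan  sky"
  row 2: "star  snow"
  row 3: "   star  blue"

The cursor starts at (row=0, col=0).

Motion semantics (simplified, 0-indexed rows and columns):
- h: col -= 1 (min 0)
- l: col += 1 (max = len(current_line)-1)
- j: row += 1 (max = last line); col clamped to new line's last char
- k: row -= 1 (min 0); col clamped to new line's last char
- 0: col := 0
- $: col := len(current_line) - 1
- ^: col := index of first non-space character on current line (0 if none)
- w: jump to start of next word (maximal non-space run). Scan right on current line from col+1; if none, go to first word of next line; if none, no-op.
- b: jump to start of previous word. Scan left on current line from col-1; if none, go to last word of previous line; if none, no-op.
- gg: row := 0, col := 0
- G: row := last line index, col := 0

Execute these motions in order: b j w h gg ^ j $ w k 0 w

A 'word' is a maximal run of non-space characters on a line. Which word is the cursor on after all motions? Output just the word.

After 1 (b): row=0 col=0 char='s'
After 2 (j): row=1 col=0 char='b'
After 3 (w): row=1 col=6 char='c'
After 4 (h): row=1 col=5 char='_'
After 5 (gg): row=0 col=0 char='s'
After 6 (^): row=0 col=0 char='s'
After 7 (j): row=1 col=0 char='b'
After 8 ($): row=1 col=14 char='y'
After 9 (w): row=2 col=0 char='s'
After 10 (k): row=1 col=0 char='b'
After 11 (0): row=1 col=0 char='b'
After 12 (w): row=1 col=6 char='c'

Answer: cyan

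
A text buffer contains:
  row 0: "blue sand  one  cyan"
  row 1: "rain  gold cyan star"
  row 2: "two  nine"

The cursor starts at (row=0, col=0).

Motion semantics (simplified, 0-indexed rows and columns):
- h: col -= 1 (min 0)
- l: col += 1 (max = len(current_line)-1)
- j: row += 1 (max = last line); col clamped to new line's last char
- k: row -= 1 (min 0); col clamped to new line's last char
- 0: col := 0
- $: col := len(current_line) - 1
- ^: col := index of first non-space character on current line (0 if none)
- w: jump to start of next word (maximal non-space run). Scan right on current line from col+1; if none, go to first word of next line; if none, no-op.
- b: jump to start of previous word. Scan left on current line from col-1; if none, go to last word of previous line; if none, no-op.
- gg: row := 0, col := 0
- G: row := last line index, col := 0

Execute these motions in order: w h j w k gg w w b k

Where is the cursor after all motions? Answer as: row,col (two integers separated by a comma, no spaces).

Answer: 0,5

Derivation:
After 1 (w): row=0 col=5 char='s'
After 2 (h): row=0 col=4 char='_'
After 3 (j): row=1 col=4 char='_'
After 4 (w): row=1 col=6 char='g'
After 5 (k): row=0 col=6 char='a'
After 6 (gg): row=0 col=0 char='b'
After 7 (w): row=0 col=5 char='s'
After 8 (w): row=0 col=11 char='o'
After 9 (b): row=0 col=5 char='s'
After 10 (k): row=0 col=5 char='s'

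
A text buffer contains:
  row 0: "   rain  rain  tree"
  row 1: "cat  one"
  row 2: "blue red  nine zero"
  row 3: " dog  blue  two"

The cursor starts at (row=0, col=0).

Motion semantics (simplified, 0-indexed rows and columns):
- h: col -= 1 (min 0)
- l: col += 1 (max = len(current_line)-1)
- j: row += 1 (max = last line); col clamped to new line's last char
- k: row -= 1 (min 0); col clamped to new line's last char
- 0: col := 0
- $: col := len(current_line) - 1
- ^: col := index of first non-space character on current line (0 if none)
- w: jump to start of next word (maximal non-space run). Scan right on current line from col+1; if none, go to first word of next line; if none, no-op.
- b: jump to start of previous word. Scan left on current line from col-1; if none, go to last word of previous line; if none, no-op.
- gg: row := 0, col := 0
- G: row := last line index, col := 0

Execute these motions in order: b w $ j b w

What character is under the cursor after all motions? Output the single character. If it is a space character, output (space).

Answer: b

Derivation:
After 1 (b): row=0 col=0 char='_'
After 2 (w): row=0 col=3 char='r'
After 3 ($): row=0 col=18 char='e'
After 4 (j): row=1 col=7 char='e'
After 5 (b): row=1 col=5 char='o'
After 6 (w): row=2 col=0 char='b'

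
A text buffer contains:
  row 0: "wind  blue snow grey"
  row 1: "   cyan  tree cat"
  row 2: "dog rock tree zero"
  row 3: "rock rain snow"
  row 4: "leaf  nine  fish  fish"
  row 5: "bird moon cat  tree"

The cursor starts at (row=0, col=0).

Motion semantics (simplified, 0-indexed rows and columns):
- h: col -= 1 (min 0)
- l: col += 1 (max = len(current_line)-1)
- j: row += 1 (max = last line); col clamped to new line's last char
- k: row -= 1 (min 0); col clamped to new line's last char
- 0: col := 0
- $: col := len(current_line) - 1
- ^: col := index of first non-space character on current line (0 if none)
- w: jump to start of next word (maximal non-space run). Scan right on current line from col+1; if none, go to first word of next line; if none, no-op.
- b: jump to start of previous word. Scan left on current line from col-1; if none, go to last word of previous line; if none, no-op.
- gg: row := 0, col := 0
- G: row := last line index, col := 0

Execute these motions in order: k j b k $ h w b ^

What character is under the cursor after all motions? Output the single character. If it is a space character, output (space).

Answer: w

Derivation:
After 1 (k): row=0 col=0 char='w'
After 2 (j): row=1 col=0 char='_'
After 3 (b): row=0 col=16 char='g'
After 4 (k): row=0 col=16 char='g'
After 5 ($): row=0 col=19 char='y'
After 6 (h): row=0 col=18 char='e'
After 7 (w): row=1 col=3 char='c'
After 8 (b): row=0 col=16 char='g'
After 9 (^): row=0 col=0 char='w'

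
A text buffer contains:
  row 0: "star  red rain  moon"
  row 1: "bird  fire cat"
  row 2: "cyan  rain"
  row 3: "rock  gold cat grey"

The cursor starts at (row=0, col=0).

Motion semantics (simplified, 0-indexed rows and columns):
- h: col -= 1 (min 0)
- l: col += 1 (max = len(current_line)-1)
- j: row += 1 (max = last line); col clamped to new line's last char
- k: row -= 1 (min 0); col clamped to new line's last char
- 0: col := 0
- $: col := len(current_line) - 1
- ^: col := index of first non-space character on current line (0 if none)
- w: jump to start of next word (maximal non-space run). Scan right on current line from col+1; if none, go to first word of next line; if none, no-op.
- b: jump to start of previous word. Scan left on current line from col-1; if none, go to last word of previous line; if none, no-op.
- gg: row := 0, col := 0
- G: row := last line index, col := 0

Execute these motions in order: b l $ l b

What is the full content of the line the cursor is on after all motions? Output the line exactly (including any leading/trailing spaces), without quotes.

After 1 (b): row=0 col=0 char='s'
After 2 (l): row=0 col=1 char='t'
After 3 ($): row=0 col=19 char='n'
After 4 (l): row=0 col=19 char='n'
After 5 (b): row=0 col=16 char='m'

Answer: star  red rain  moon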